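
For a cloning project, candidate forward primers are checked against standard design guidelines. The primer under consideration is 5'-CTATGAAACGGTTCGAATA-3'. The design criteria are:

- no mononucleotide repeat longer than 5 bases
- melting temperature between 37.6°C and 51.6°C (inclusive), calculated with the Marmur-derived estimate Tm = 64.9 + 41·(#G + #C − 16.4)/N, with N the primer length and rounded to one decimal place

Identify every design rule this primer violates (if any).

Meets all criteria.

Base counts: A=7, T=5, G=4, C=3 (length 19).
homopolymer run: longest run = 3 ✓
Tm: Tm = 64.9 + 41·(7 − 16.4)/19 = 44.6°C ✓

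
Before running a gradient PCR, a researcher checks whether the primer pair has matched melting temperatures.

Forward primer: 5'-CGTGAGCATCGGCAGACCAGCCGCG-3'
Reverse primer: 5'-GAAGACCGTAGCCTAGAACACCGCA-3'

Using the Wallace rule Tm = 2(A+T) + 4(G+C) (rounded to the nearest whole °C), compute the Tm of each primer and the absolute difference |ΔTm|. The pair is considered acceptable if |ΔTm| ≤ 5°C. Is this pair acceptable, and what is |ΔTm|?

Forward: A=5 T=2 G=9 C=9 → Tm = 2·7 + 4·18 = 86°C.
Reverse: A=9 T=2 G=6 C=8 → Tm = 2·11 + 4·14 = 78°C.
|ΔTm| = |86 − 78| = 8°C, > 5°C.

|ΔTm| = 8°C; the pair is not acceptable.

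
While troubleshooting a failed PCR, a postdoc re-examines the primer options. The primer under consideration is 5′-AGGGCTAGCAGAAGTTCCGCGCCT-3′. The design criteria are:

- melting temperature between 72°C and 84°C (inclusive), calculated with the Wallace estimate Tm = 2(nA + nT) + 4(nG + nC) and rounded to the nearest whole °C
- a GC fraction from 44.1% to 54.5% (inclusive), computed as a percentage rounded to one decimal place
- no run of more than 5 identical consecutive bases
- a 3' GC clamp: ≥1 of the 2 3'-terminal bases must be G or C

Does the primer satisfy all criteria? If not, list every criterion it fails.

Base counts: A=5, T=4, G=8, C=7 (length 24).
Tm: Tm = 2·9 + 4·15 = 78°C ✓
GC content: GC 15/24 = 62.5%, outside 44.1–54.5% ✗
homopolymer run: longest run = 3 ✓
GC clamp: 3' end CT has 1 G/C ✓

Fails: GC content.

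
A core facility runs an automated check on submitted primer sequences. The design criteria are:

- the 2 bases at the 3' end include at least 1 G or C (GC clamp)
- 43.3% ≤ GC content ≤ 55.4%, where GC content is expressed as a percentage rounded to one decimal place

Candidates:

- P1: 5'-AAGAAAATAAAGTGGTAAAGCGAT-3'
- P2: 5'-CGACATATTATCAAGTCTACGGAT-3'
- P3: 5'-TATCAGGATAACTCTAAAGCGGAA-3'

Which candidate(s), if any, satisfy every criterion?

None of the candidates satisfy all criteria.

P1 (24 nt, A=13 T=4 G=6 C=1): 3' end AT has 0 G/C, need ≥1 ✗; GC 7/24 = 29.2%, outside 43.3–55.4% ✗ — fails.
P2 (24 nt, A=8 T=7 G=4 C=5): 3' end AT has 0 G/C, need ≥1 ✗; GC 9/24 = 37.5%, outside 43.3–55.4% ✗ — fails.
P3 (24 nt, A=10 T=5 G=5 C=4): 3' end AA has 0 G/C, need ≥1 ✗; GC 9/24 = 37.5%, outside 43.3–55.4% ✗ — fails.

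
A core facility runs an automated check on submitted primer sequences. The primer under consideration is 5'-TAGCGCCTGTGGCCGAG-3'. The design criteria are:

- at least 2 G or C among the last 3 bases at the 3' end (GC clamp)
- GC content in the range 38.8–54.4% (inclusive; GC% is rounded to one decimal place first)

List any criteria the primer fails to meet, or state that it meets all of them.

Base counts: A=2, T=3, G=7, C=5 (length 17).
GC clamp: 3' end GAG has 2 G/C ✓
GC content: GC 12/17 = 70.6%, outside 38.8–54.4% ✗

Fails: GC content.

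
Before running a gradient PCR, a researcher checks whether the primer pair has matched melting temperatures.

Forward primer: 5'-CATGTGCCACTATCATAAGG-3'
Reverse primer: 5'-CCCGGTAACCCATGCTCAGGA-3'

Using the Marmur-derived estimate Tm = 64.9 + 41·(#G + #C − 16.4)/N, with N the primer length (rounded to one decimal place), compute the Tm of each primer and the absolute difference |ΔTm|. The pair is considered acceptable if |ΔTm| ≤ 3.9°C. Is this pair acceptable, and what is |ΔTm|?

Forward: G+C = 9, N = 20 → Tm = 64.9 + 41·(9 − 16.4)/20 = 49.7°C.
Reverse: G+C = 13, N = 21 → Tm = 64.9 + 41·(13 − 16.4)/21 = 58.3°C.
|ΔTm| = |49.7 − 58.3| = 8.6°C, > 3.9°C.

|ΔTm| = 8.6°C; the pair is not acceptable.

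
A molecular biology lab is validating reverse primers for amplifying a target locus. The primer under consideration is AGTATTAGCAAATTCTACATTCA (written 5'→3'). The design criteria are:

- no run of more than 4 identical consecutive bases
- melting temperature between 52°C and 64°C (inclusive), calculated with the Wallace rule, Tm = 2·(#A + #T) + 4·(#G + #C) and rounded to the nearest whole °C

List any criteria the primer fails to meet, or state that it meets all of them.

Base counts: A=9, T=8, G=2, C=4 (length 23).
homopolymer run: longest run = 3 ✓
Tm: Tm = 2·17 + 4·6 = 58°C ✓

Meets all criteria.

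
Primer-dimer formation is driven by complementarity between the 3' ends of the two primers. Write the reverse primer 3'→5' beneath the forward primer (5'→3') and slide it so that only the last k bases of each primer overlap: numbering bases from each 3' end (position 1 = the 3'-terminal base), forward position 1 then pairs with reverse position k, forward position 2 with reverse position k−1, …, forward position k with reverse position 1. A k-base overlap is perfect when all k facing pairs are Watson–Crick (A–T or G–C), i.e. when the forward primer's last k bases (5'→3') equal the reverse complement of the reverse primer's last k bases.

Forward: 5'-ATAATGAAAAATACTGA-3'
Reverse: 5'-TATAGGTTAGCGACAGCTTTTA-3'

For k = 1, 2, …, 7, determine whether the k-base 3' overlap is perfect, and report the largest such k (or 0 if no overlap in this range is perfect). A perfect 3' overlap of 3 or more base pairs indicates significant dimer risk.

Last 7 bases (5'→3') — forward …ATACTGA, reverse …GCTTTTA.
Reverse complement of the reverse primer's last 7 bases: TAAAAGC; its first k bases are the reverse complement of the reverse primer's last k bases, so a perfect k-base overlap needs the forward primer's last k bases to equal them.
Comparing (forward last k vs required): k=1: A vs T ✗; k=2: GA vs TA ✗; k=3: TGA vs TAA ✗; k=4: CTGA vs TAAA ✗; k=5: ACTGA vs TAAAA ✗; k=6: TACTGA vs TAAAAG ✗; k=7: ATACTGA vs TAAAAGC ✗.
No overlap length from 1 to 7 is perfect, so the longest perfect 3' overlap is 0.

Longest perfect overlap: 0 complementary base pairs; below the dimer-risk threshold (threshold 3).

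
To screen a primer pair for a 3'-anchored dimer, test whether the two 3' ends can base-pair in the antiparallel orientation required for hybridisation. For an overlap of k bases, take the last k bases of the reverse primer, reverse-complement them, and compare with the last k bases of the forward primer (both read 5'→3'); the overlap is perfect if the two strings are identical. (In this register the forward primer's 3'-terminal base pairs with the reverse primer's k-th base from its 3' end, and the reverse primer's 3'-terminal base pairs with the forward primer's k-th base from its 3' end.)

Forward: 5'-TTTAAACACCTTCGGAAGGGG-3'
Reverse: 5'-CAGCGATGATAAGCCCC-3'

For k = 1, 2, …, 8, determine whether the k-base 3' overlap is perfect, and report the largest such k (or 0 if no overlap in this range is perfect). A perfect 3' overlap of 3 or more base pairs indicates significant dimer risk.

Last 8 bases (5'→3') — forward …GGAAGGGG, reverse …TAAGCCCC.
Reverse complement of the reverse primer's last 8 bases: GGGGCTTA; its first k bases are the reverse complement of the reverse primer's last k bases, so a perfect k-base overlap needs the forward primer's last k bases to equal them.
Comparing (forward last k vs required): k=1: G vs G ✓; k=2: GG vs GG ✓; k=3: GGG vs GGG ✓; k=4: GGGG vs GGGG ✓; k=5: AGGGG vs GGGGC ✗; k=6: AAGGGG vs GGGGCT ✗; k=7: GAAGGGG vs GGGGCTT ✗; k=8: GGAAGGGG vs GGGGCTTA ✗.
Perfect overlaps at k = 1, 2, 3, 4; the largest is 4.

Longest perfect overlap: 4 complementary base pairs; significant dimer risk (threshold 3).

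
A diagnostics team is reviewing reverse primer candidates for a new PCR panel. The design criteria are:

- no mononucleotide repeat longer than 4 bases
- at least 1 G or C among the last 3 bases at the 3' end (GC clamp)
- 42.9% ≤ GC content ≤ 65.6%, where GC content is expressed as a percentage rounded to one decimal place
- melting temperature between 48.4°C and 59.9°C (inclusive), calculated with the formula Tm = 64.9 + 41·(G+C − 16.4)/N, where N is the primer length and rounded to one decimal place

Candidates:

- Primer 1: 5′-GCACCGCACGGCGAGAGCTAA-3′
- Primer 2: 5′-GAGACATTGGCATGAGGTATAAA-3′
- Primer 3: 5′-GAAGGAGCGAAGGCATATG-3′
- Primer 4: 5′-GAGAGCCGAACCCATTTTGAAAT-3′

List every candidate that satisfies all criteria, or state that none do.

Primer 3 only.

Primer 1 (21 nt, A=6 T=1 G=7 C=7): longest run = 2 ✓; 3' end TAA has 0 G/C, need ≥1 ✗; GC 14/21 = 66.7%, outside 42.9–65.6% ✗; Tm = 64.9 + 41·(14 − 16.4)/21 = 60.2°C, outside 48.4–59.9°C ✗ — fails.
Primer 2 (23 nt, A=9 T=5 G=7 C=2): longest run = 3 ✓; 3' end AAA has 0 G/C, need ≥1 ✗; GC 9/23 = 39.1%, outside 42.9–65.6% ✗; Tm = 64.9 + 41·(9 − 16.4)/23 = 51.7°C ✓ — fails.
Primer 3 (19 nt, A=7 T=2 G=8 C=2): longest run = 2 ✓; 3' end ATG has 1 G/C ✓; GC 10/19 = 52.6% ✓; Tm = 64.9 + 41·(10 − 16.4)/19 = 51.1°C ✓ — passes.
Primer 4 (23 nt, A=8 T=5 G=5 C=5): longest run = 4 ✓; 3' end AAT has 0 G/C, need ≥1 ✗; GC 10/23 = 43.5% ✓; Tm = 64.9 + 41·(10 − 16.4)/23 = 53.5°C ✓ — fails.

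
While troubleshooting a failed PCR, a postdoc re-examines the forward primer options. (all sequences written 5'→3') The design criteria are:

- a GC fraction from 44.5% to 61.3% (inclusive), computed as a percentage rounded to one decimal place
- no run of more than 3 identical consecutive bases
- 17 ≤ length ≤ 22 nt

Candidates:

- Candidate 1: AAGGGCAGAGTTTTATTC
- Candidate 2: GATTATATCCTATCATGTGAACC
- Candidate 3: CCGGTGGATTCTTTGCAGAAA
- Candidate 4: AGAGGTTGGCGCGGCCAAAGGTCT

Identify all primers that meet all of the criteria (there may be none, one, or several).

Candidate 1 (18 nt, A=5 T=6 G=5 C=2): GC 7/18 = 38.9%, outside 44.5–61.3% ✗; longest run = 4, exceeds 3 ✗; length 18 ✓ — fails.
Candidate 2 (23 nt, A=7 T=8 G=3 C=5): GC 8/23 = 34.8%, outside 44.5–61.3% ✗; longest run = 2 ✓; length 23, outside 17–22 ✗ — fails.
Candidate 3 (21 nt, A=5 T=6 G=6 C=4): GC 10/21 = 47.6% ✓; longest run = 3 ✓; length 21 ✓ — passes.
Candidate 4 (24 nt, A=5 T=4 G=10 C=5): GC 15/24 = 62.5%, outside 44.5–61.3% ✗; longest run = 3 ✓; length 24, outside 17–22 ✗ — fails.

Candidate 3 only.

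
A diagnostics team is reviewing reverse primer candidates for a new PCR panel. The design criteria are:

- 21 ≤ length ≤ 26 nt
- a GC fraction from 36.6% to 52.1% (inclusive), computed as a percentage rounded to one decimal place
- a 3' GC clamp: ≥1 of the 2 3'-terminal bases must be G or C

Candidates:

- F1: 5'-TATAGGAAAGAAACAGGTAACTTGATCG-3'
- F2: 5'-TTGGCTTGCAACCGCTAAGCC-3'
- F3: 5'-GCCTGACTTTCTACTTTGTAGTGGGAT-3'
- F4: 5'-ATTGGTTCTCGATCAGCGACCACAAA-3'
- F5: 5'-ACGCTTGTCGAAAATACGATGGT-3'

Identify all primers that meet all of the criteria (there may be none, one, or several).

F1 (28 nt, A=12 T=6 G=7 C=3): length 28, outside 21–26 ✗; GC 10/28 = 35.7%, outside 36.6–52.1% ✗; 3' end CG has 2 G/C ✓ — fails.
F2 (21 nt, A=4 T=5 G=5 C=7): length 21 ✓; GC 12/21 = 57.1%, outside 36.6–52.1% ✗; 3' end CC has 2 G/C ✓ — fails.
F3 (27 nt, A=4 T=11 G=7 C=5): length 27, outside 21–26 ✗; GC 12/27 = 44.4% ✓; 3' end AT has 0 G/C, need ≥1 ✗ — fails.
F4 (26 nt, A=8 T=6 G=5 C=7): length 26 ✓; GC 12/26 = 46.2% ✓; 3' end AA has 0 G/C, need ≥1 ✗ — fails.
F5 (23 nt, A=7 T=6 G=6 C=4): length 23 ✓; GC 10/23 = 43.5% ✓; 3' end GT has 1 G/C ✓ — passes.

F5 only.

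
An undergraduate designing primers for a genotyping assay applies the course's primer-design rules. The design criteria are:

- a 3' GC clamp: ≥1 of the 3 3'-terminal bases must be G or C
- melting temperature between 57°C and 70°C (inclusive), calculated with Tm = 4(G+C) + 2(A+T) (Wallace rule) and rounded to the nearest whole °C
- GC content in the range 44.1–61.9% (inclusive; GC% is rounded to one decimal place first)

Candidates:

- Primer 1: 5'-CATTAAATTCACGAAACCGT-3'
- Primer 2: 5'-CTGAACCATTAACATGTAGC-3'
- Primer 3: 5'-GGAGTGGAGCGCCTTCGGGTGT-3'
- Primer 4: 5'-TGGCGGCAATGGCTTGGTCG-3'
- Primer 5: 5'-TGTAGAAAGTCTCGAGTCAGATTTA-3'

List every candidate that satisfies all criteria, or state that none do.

None of the candidates satisfy all criteria.

Primer 1 (20 nt, A=8 T=5 G=2 C=5): 3' end CGT has 2 G/C ✓; Tm = 2·13 + 4·7 = 54°C, outside 57–70°C ✗; GC 7/20 = 35.0%, outside 44.1–61.9% ✗ — fails.
Primer 2 (20 nt, A=7 T=5 G=3 C=5): 3' end AGC has 2 G/C ✓; Tm = 2·12 + 4·8 = 56°C, outside 57–70°C ✗; GC 8/20 = 40.0%, outside 44.1–61.9% ✗ — fails.
Primer 3 (22 nt, A=2 T=5 G=11 C=4): 3' end TGT has 1 G/C ✓; Tm = 2·7 + 4·15 = 74°C, outside 57–70°C ✗; GC 15/22 = 68.2%, outside 44.1–61.9% ✗ — fails.
Primer 4 (20 nt, A=2 T=5 G=9 C=4): 3' end TCG has 2 G/C ✓; Tm = 2·7 + 4·13 = 66°C ✓; GC 13/20 = 65.0%, outside 44.1–61.9% ✗ — fails.
Primer 5 (25 nt, A=8 T=8 G=6 C=3): 3' end TTA has 0 G/C, need ≥1 ✗; Tm = 2·16 + 4·9 = 68°C ✓; GC 9/25 = 36.0%, outside 44.1–61.9% ✗ — fails.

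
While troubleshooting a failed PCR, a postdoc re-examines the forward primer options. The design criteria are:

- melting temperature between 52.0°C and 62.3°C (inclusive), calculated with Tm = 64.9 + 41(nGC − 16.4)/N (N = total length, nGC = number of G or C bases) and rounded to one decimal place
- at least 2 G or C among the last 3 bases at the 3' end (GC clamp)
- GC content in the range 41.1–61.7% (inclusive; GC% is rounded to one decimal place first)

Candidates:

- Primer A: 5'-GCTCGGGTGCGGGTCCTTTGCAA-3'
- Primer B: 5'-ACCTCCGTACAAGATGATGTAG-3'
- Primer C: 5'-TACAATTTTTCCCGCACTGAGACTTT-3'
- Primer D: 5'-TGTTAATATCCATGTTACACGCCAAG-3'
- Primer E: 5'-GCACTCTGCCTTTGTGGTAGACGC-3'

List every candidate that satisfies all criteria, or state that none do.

Primer E only.

Primer A (23 nt, A=2 T=6 G=9 C=6): Tm = 64.9 + 41·(15 − 16.4)/23 = 62.4°C, outside 52.0–62.3°C ✗; 3' end CAA has 1 G/C, need ≥2 ✗; GC 15/23 = 65.2%, outside 41.1–61.7% ✗ — fails.
Primer B (22 nt, A=7 T=5 G=5 C=5): Tm = 64.9 + 41·(10 − 16.4)/22 = 53.0°C ✓; 3' end TAG has 1 G/C, need ≥2 ✗; GC 10/22 = 45.5% ✓ — fails.
Primer C (26 nt, A=6 T=10 G=3 C=7): Tm = 64.9 + 41·(10 − 16.4)/26 = 54.8°C ✓; 3' end TTT has 0 G/C, need ≥2 ✗; GC 10/26 = 38.5%, outside 41.1–61.7% ✗ — fails.
Primer D (26 nt, A=8 T=8 G=4 C=6): Tm = 64.9 + 41·(10 − 16.4)/26 = 54.8°C ✓; 3' end AAG has 1 G/C, need ≥2 ✗; GC 10/26 = 38.5%, outside 41.1–61.7% ✗ — fails.
Primer E (24 nt, A=3 T=7 G=7 C=7): Tm = 64.9 + 41·(14 − 16.4)/24 = 60.8°C ✓; 3' end CGC has 3 G/C ✓; GC 14/24 = 58.3% ✓ — passes.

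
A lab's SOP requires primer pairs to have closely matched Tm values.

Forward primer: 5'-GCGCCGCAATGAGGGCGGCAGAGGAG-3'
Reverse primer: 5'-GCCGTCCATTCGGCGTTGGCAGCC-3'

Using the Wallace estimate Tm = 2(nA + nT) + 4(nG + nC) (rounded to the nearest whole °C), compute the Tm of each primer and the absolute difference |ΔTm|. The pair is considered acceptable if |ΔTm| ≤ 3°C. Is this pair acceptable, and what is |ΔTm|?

|ΔTm| = 8°C; the pair is not acceptable.

Forward: A=6 T=1 G=13 C=6 → Tm = 2·7 + 4·19 = 90°C.
Reverse: A=2 T=5 G=8 C=9 → Tm = 2·7 + 4·17 = 82°C.
|ΔTm| = |90 − 82| = 8°C, > 3°C.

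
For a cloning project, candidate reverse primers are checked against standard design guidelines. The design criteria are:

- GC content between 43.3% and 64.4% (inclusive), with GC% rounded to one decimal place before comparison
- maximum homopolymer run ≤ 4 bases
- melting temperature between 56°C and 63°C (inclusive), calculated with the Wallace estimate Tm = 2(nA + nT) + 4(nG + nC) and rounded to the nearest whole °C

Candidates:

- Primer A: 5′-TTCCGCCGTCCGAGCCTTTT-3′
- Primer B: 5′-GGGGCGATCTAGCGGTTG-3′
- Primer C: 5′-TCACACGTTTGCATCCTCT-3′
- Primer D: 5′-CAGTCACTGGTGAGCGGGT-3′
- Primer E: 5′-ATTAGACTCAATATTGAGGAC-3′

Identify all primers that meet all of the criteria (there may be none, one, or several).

Primer A (20 nt, A=1 T=7 G=4 C=8): GC 12/20 = 60.0% ✓; longest run = 4 ✓; Tm = 2·8 + 4·12 = 64°C, outside 56–63°C ✗ — fails.
Primer B (18 nt, A=2 T=4 G=9 C=3): GC 12/18 = 66.7%, outside 43.3–64.4% ✗; longest run = 4 ✓; Tm = 2·6 + 4·12 = 60°C ✓ — fails.
Primer C (19 nt, A=3 T=7 G=2 C=7): GC 9/19 = 47.4% ✓; longest run = 3 ✓; Tm = 2·10 + 4·9 = 56°C ✓ — passes.
Primer D (19 nt, A=3 T=4 G=8 C=4): GC 12/19 = 63.2% ✓; longest run = 3 ✓; Tm = 2·7 + 4·12 = 62°C ✓ — passes.
Primer E (21 nt, A=8 T=6 G=4 C=3): GC 7/21 = 33.3%, outside 43.3–64.4% ✗; longest run = 2 ✓; Tm = 2·14 + 4·7 = 56°C ✓ — fails.

Primer C and Primer D.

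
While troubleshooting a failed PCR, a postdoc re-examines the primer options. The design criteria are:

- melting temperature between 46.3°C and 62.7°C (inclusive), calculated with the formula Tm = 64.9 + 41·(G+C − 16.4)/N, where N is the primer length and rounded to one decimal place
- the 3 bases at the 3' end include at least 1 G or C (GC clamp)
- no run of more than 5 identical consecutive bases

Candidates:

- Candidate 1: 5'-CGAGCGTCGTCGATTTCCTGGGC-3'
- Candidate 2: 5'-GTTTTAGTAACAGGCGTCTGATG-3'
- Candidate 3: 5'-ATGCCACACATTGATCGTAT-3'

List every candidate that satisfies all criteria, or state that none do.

Candidate 1 and Candidate 2.

Candidate 1 (23 nt, A=2 T=6 G=8 C=7): Tm = 64.9 + 41·(15 − 16.4)/23 = 62.4°C ✓; 3' end GGC has 3 G/C ✓; longest run = 3 ✓ — passes.
Candidate 2 (23 nt, A=5 T=8 G=7 C=3): Tm = 64.9 + 41·(10 − 16.4)/23 = 53.5°C ✓; 3' end ATG has 1 G/C ✓; longest run = 4 ✓ — passes.
Candidate 3 (20 nt, A=6 T=6 G=3 C=5): Tm = 64.9 + 41·(8 − 16.4)/20 = 47.7°C ✓; 3' end TAT has 0 G/C, need ≥1 ✗; longest run = 2 ✓ — fails.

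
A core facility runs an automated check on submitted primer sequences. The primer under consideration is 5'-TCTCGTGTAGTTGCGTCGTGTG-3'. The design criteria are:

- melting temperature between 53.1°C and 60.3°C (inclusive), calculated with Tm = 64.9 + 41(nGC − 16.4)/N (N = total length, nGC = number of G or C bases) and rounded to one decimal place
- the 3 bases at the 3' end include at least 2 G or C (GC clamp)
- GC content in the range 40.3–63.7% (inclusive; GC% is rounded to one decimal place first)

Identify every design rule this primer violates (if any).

Meets all criteria.

Base counts: A=1, T=9, G=8, C=4 (length 22).
Tm: Tm = 64.9 + 41·(12 − 16.4)/22 = 56.7°C ✓
GC clamp: 3' end GTG has 2 G/C ✓
GC content: GC 12/22 = 54.5% ✓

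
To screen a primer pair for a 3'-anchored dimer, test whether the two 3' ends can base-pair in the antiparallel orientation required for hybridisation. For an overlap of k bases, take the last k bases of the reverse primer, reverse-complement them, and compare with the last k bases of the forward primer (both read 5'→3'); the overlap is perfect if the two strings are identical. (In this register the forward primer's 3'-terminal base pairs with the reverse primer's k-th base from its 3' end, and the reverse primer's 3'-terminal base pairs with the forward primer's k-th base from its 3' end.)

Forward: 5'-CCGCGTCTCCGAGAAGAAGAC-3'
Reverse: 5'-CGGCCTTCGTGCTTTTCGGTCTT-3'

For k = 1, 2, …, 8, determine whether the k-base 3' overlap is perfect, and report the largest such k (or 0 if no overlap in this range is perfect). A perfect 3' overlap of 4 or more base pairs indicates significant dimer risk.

Last 8 bases (5'→3') — forward …AAGAAGAC, reverse …TCGGTCTT.
Reverse complement of the reverse primer's last 8 bases: AAGACCGA; its first k bases are the reverse complement of the reverse primer's last k bases, so a perfect k-base overlap needs the forward primer's last k bases to equal them.
Comparing (forward last k vs required): k=1: C vs A ✗; k=2: AC vs AA ✗; k=3: GAC vs AAG ✗; k=4: AGAC vs AAGA ✗; k=5: AAGAC vs AAGAC ✓; k=6: GAAGAC vs AAGACC ✗; k=7: AGAAGAC vs AAGACCG ✗; k=8: AAGAAGAC vs AAGACCGA ✗.
Only k = 5 is perfect, so the longest perfect 3' overlap is 5.

Longest perfect overlap: 5 complementary base pairs; significant dimer risk (threshold 4).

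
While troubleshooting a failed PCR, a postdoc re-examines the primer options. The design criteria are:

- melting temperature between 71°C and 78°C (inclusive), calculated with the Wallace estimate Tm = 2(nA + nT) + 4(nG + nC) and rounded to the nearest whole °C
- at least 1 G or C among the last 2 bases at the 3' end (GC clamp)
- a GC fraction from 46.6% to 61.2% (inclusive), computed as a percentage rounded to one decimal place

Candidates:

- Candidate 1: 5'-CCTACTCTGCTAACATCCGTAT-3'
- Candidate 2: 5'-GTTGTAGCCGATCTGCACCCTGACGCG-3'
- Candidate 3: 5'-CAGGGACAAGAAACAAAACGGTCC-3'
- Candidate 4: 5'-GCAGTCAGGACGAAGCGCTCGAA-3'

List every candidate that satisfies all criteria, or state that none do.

Candidate 1 (22 nt, A=5 T=7 G=2 C=8): Tm = 2·12 + 4·10 = 64°C, outside 71–78°C ✗; 3' end AT has 0 G/C, need ≥1 ✗; GC 10/22 = 45.5%, outside 46.6–61.2% ✗ — fails.
Candidate 2 (27 nt, A=4 T=6 G=8 C=9): Tm = 2·10 + 4·17 = 88°C, outside 71–78°C ✗; 3' end CG has 2 G/C ✓; GC 17/27 = 63.0%, outside 46.6–61.2% ✗ — fails.
Candidate 3 (24 nt, A=11 T=1 G=6 C=6): Tm = 2·12 + 4·12 = 72°C ✓; 3' end CC has 2 G/C ✓; GC 12/24 = 50.0% ✓ — passes.
Candidate 4 (23 nt, A=7 T=2 G=8 C=6): Tm = 2·9 + 4·14 = 74°C ✓; 3' end AA has 0 G/C, need ≥1 ✗; GC 14/23 = 60.9% ✓ — fails.

Candidate 3 only.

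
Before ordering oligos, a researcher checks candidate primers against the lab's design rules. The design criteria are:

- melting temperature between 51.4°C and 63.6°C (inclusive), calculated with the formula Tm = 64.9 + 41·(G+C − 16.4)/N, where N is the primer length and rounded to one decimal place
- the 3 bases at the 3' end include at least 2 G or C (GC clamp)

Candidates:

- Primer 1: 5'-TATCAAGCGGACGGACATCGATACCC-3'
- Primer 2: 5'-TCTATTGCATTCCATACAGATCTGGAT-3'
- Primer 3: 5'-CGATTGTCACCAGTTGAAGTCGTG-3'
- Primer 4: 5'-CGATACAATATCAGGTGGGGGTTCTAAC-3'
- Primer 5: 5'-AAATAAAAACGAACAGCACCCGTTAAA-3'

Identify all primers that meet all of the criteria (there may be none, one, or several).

Primer 1 (26 nt, A=8 T=4 G=6 C=8): Tm = 64.9 + 41·(14 − 16.4)/26 = 61.1°C ✓; 3' end CCC has 3 G/C ✓ — passes.
Primer 2 (27 nt, A=7 T=10 G=4 C=6): Tm = 64.9 + 41·(10 − 16.4)/27 = 55.2°C ✓; 3' end GAT has 1 G/C, need ≥2 ✗ — fails.
Primer 3 (24 nt, A=5 T=7 G=7 C=5): Tm = 64.9 + 41·(12 − 16.4)/24 = 57.4°C ✓; 3' end GTG has 2 G/C ✓ — passes.
Primer 4 (28 nt, A=8 T=7 G=8 C=5): Tm = 64.9 + 41·(13 − 16.4)/28 = 59.9°C ✓; 3' end AAC has 1 G/C, need ≥2 ✗ — fails.
Primer 5 (27 nt, A=15 T=3 G=3 C=6): Tm = 64.9 + 41·(9 − 16.4)/27 = 53.7°C ✓; 3' end AAA has 0 G/C, need ≥2 ✗ — fails.

Primer 1 and Primer 3.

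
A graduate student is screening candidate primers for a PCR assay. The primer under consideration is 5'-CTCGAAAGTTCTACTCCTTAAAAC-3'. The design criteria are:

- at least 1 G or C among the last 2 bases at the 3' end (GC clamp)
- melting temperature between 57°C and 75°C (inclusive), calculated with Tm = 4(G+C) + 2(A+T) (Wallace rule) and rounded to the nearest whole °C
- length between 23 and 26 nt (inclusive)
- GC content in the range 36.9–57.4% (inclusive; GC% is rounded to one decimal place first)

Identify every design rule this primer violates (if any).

Meets all criteria.

Base counts: A=8, T=7, G=2, C=7 (length 24).
GC clamp: 3' end AC has 1 G/C ✓
Tm: Tm = 2·15 + 4·9 = 66°C ✓
length: length 24 ✓
GC content: GC 9/24 = 37.5% ✓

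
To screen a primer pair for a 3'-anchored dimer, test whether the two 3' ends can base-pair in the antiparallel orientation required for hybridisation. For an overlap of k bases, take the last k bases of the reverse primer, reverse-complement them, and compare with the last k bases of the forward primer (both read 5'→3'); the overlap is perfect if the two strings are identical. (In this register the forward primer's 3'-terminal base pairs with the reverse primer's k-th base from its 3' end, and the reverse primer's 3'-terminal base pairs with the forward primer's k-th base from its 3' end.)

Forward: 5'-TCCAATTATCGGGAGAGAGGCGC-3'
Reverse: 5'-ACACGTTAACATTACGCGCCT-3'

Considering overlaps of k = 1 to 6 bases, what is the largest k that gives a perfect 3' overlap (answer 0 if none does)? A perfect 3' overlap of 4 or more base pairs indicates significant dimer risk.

Longest perfect overlap: 6 complementary base pairs; significant dimer risk (threshold 4).

Last 6 bases (5'→3') — forward …AGGCGC, reverse …GCGCCT.
Reverse complement of the reverse primer's last 6 bases: AGGCGC; its first k bases are the reverse complement of the reverse primer's last k bases, so a perfect k-base overlap needs the forward primer's last k bases to equal them.
Comparing (forward last k vs required): k=1: C vs A ✗; k=2: GC vs AG ✗; k=3: CGC vs AGG ✗; k=4: GCGC vs AGGC ✗; k=5: GGCGC vs AGGCG ✗; k=6: AGGCGC vs AGGCGC ✓.
Only k = 6 is perfect, so the longest perfect 3' overlap is 6.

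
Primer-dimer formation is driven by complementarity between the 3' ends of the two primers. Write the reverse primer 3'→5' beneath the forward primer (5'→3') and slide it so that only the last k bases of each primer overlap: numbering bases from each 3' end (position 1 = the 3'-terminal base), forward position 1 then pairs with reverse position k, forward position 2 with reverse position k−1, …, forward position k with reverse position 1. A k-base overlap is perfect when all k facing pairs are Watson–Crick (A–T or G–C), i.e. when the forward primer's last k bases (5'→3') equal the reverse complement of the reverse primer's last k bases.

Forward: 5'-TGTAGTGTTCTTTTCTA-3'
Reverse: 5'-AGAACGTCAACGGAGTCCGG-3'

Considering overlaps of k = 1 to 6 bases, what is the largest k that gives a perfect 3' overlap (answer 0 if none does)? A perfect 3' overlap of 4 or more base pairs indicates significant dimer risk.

Last 6 bases (5'→3') — forward …TTTCTA, reverse …GTCCGG.
Reverse complement of the reverse primer's last 6 bases: CCGGAC; its first k bases are the reverse complement of the reverse primer's last k bases, so a perfect k-base overlap needs the forward primer's last k bases to equal them.
Comparing (forward last k vs required): k=1: A vs C ✗; k=2: TA vs CC ✗; k=3: CTA vs CCG ✗; k=4: TCTA vs CCGG ✗; k=5: TTCTA vs CCGGA ✗; k=6: TTTCTA vs CCGGAC ✗.
No overlap length from 1 to 6 is perfect, so the longest perfect 3' overlap is 0.

Longest perfect overlap: 0 complementary base pairs; below the dimer-risk threshold (threshold 4).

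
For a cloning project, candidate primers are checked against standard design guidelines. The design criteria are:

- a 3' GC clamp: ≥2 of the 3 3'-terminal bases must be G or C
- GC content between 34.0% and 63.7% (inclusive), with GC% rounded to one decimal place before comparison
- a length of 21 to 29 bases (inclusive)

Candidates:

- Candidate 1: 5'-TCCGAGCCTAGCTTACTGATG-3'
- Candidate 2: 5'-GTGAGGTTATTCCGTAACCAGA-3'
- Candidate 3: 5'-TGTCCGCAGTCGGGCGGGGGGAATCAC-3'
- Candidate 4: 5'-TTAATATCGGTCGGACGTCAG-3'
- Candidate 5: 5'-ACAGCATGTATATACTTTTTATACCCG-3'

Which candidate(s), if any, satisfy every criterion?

Candidate 4 only.

Candidate 1 (21 nt, A=4 T=6 G=5 C=6): 3' end ATG has 1 G/C, need ≥2 ✗; GC 11/21 = 52.4% ✓; length 21 ✓ — fails.
Candidate 2 (22 nt, A=6 T=6 G=6 C=4): 3' end AGA has 1 G/C, need ≥2 ✗; GC 10/22 = 45.5% ✓; length 22 ✓ — fails.
Candidate 3 (27 nt, A=4 T=4 G=12 C=7): 3' end CAC has 2 G/C ✓; GC 19/27 = 70.4%, outside 34.0–63.7% ✗; length 27 ✓ — fails.
Candidate 4 (21 nt, A=5 T=6 G=6 C=4): 3' end CAG has 2 G/C ✓; GC 10/21 = 47.6% ✓; length 21 ✓ — passes.
Candidate 5 (27 nt, A=8 T=10 G=3 C=6): 3' end CCG has 3 G/C ✓; GC 9/27 = 33.3%, outside 34.0–63.7% ✗; length 27 ✓ — fails.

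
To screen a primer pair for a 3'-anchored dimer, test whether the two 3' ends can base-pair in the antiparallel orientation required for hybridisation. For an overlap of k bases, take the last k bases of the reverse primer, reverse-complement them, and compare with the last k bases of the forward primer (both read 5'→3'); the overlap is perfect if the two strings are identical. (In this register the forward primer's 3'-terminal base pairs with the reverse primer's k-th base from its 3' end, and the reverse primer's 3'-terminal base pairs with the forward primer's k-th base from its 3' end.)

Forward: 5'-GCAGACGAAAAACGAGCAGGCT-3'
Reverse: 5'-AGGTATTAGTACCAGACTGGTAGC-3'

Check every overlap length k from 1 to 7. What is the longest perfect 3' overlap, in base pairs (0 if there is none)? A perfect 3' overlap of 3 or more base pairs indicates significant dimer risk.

Last 7 bases (5'→3') — forward …GCAGGCT, reverse …TGGTAGC.
Reverse complement of the reverse primer's last 7 bases: GCTACCA; its first k bases are the reverse complement of the reverse primer's last k bases, so a perfect k-base overlap needs the forward primer's last k bases to equal them.
Comparing (forward last k vs required): k=1: T vs G ✗; k=2: CT vs GC ✗; k=3: GCT vs GCT ✓; k=4: GGCT vs GCTA ✗; k=5: AGGCT vs GCTAC ✗; k=6: CAGGCT vs GCTACC ✗; k=7: GCAGGCT vs GCTACCA ✗.
Only k = 3 is perfect, so the longest perfect 3' overlap is 3.

Longest perfect overlap: 3 complementary base pairs; significant dimer risk (threshold 3).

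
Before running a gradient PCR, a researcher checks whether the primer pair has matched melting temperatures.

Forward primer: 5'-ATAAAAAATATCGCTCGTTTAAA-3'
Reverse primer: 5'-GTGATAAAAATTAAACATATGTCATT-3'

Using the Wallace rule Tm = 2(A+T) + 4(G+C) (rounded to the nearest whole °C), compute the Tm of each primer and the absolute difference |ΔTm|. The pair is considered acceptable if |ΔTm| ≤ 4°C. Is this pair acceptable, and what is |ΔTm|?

Forward: A=11 T=7 G=2 C=3 → Tm = 2·18 + 4·5 = 56°C.
Reverse: A=12 T=9 G=3 C=2 → Tm = 2·21 + 4·5 = 62°C.
|ΔTm| = |56 − 62| = 6°C, > 4°C.

|ΔTm| = 6°C; the pair is not acceptable.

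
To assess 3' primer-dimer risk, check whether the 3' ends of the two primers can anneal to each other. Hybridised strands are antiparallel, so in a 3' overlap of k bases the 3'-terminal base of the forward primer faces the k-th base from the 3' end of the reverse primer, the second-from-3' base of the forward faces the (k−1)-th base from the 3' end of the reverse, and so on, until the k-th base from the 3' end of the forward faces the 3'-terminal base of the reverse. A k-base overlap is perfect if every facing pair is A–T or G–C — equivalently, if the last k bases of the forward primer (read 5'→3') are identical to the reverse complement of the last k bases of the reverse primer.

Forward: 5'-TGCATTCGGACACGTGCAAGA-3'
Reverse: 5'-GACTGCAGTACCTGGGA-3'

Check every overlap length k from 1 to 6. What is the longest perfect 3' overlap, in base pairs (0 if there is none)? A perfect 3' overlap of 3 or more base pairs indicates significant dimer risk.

Longest perfect overlap: 0 complementary base pairs; below the dimer-risk threshold (threshold 3).

Last 6 bases (5'→3') — forward …GCAAGA, reverse …CTGGGA.
Reverse complement of the reverse primer's last 6 bases: TCCCAG; its first k bases are the reverse complement of the reverse primer's last k bases, so a perfect k-base overlap needs the forward primer's last k bases to equal them.
Comparing (forward last k vs required): k=1: A vs T ✗; k=2: GA vs TC ✗; k=3: AGA vs TCC ✗; k=4: AAGA vs TCCC ✗; k=5: CAAGA vs TCCCA ✗; k=6: GCAAGA vs TCCCAG ✗.
No overlap length from 1 to 6 is perfect, so the longest perfect 3' overlap is 0.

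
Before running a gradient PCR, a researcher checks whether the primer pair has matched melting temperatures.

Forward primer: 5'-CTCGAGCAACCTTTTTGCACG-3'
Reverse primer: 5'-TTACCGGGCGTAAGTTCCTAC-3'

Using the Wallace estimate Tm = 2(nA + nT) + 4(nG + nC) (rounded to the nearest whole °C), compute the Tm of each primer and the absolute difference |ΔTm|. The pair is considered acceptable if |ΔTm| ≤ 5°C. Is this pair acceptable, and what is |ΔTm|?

|ΔTm| = 0°C; the pair is acceptable.

Forward: A=4 T=6 G=4 C=7 → Tm = 2·10 + 4·11 = 64°C.
Reverse: A=4 T=6 G=5 C=6 → Tm = 2·10 + 4·11 = 64°C.
|ΔTm| = |64 − 64| = 0°C, ≤ 5°C.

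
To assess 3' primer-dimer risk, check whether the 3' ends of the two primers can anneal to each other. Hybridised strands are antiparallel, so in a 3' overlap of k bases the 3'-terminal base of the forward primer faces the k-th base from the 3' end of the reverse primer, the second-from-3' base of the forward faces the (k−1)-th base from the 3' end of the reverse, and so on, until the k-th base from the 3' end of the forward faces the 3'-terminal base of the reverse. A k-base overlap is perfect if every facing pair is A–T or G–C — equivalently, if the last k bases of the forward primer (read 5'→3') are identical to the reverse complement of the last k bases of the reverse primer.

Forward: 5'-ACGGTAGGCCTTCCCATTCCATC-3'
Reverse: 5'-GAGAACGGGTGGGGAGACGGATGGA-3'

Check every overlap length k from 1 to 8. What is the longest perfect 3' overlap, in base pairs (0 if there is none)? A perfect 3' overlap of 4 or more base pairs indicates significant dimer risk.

Last 8 bases (5'→3') — forward …ATTCCATC, reverse …CGGATGGA.
Reverse complement of the reverse primer's last 8 bases: TCCATCCG; its first k bases are the reverse complement of the reverse primer's last k bases, so a perfect k-base overlap needs the forward primer's last k bases to equal them.
Comparing (forward last k vs required): k=1: C vs T ✗; k=2: TC vs TC ✓; k=3: ATC vs TCC ✗; k=4: CATC vs TCCA ✗; k=5: CCATC vs TCCAT ✗; k=6: TCCATC vs TCCATC ✓; k=7: TTCCATC vs TCCATCC ✗; k=8: ATTCCATC vs TCCATCCG ✗.
Perfect overlaps at k = 2, 6; the largest is 6.

Longest perfect overlap: 6 complementary base pairs; significant dimer risk (threshold 4).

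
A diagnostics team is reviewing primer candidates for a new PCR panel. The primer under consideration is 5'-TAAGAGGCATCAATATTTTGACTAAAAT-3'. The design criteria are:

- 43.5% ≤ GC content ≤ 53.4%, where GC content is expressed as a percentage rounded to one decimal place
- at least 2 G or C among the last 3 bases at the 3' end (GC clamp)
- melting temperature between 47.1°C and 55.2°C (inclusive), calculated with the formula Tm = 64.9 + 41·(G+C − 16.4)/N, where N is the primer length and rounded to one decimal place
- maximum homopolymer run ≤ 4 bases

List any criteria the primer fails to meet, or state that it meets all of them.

Base counts: A=12, T=9, G=4, C=3 (length 28).
GC content: GC 7/28 = 25.0%, outside 43.5–53.4% ✗
GC clamp: 3' end AAT has 0 G/C, need ≥2 ✗
Tm: Tm = 64.9 + 41·(7 − 16.4)/28 = 51.1°C ✓
homopolymer run: longest run = 4 ✓

Fails: GC content, GC clamp.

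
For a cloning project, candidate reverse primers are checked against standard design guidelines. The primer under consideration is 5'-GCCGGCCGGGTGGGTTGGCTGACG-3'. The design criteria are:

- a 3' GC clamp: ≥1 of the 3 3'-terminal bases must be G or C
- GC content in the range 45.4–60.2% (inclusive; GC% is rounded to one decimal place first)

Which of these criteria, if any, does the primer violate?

Base counts: A=1, T=4, G=13, C=6 (length 24).
GC clamp: 3' end ACG has 2 G/C ✓
GC content: GC 19/24 = 79.2%, outside 45.4–60.2% ✗

Fails: GC content.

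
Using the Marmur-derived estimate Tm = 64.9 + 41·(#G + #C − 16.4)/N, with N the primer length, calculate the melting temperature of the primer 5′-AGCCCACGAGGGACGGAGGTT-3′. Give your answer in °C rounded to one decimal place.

Base counts: A=5, T=2, G=9, C=5; G+C = 14, N = 21.
Tm = 64.9 + 41·(14 − 16.4)/21 = 64.9 + -98.40/21 = 60.2°C.

60.2°C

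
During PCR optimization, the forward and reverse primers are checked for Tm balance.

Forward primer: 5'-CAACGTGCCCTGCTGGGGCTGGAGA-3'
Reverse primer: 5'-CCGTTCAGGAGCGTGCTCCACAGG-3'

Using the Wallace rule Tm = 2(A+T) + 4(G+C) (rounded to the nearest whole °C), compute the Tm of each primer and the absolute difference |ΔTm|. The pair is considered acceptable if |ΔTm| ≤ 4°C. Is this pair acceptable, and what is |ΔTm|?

Forward: A=4 T=4 G=10 C=7 → Tm = 2·8 + 4·17 = 84°C.
Reverse: A=4 T=4 G=8 C=8 → Tm = 2·8 + 4·16 = 80°C.
|ΔTm| = |84 − 80| = 4°C, ≤ 4°C.

|ΔTm| = 4°C; the pair is acceptable.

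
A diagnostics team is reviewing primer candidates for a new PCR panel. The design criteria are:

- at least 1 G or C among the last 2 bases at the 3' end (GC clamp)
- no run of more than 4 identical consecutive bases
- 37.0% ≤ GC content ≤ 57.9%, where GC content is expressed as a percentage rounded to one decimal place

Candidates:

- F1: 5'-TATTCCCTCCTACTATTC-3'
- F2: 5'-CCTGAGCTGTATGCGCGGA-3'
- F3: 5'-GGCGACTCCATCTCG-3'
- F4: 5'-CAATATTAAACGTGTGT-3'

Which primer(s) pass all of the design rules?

F1 (18 nt, A=3 T=8 G=0 C=7): 3' end TC has 1 G/C ✓; longest run = 3 ✓; GC 7/18 = 38.9% ✓ — passes.
F2 (19 nt, A=3 T=4 G=7 C=5): 3' end GA has 1 G/C ✓; longest run = 2 ✓; GC 12/19 = 63.2%, outside 37.0–57.9% ✗ — fails.
F3 (15 nt, A=2 T=3 G=4 C=6): 3' end CG has 2 G/C ✓; longest run = 2 ✓; GC 10/15 = 66.7%, outside 37.0–57.9% ✗ — fails.
F4 (17 nt, A=6 T=6 G=3 C=2): 3' end GT has 1 G/C ✓; longest run = 3 ✓; GC 5/17 = 29.4%, outside 37.0–57.9% ✗ — fails.

F1 only.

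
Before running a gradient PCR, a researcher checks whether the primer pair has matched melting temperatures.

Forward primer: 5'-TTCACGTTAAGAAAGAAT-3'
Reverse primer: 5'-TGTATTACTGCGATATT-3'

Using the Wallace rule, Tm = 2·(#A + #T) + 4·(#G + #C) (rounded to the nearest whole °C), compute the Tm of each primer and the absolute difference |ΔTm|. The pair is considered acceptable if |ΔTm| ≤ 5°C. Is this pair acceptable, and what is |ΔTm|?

Forward: A=8 T=5 G=3 C=2 → Tm = 2·13 + 4·5 = 46°C.
Reverse: A=4 T=8 G=3 C=2 → Tm = 2·12 + 4·5 = 44°C.
|ΔTm| = |46 − 44| = 2°C, ≤ 5°C.

|ΔTm| = 2°C; the pair is acceptable.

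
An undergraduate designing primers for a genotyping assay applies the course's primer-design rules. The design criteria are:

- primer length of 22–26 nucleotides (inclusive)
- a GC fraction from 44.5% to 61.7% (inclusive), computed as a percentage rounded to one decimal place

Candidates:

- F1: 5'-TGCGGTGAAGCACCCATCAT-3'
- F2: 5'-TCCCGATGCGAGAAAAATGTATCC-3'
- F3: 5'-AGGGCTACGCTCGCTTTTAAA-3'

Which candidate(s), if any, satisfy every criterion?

F2 only.

F1 (20 nt, A=5 T=4 G=5 C=6): length 20, outside 22–26 ✗; GC 11/20 = 55.0% ✓ — fails.
F2 (24 nt, A=8 T=5 G=5 C=6): length 24 ✓; GC 11/24 = 45.8% ✓ — passes.
F3 (21 nt, A=5 T=6 G=5 C=5): length 21, outside 22–26 ✗; GC 10/21 = 47.6% ✓ — fails.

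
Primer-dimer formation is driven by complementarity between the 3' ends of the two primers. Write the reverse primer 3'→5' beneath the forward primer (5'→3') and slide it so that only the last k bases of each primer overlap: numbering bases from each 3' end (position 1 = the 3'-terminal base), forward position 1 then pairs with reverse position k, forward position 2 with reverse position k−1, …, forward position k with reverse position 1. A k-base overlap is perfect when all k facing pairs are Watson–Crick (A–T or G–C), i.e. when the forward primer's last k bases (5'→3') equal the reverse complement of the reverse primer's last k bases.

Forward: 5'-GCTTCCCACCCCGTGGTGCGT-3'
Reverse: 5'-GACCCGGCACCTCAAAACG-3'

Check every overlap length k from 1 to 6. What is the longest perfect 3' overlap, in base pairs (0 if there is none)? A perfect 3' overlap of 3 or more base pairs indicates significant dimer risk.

Longest perfect overlap: 3 complementary base pairs; significant dimer risk (threshold 3).

Last 6 bases (5'→3') — forward …GTGCGT, reverse …AAAACG.
Reverse complement of the reverse primer's last 6 bases: CGTTTT; its first k bases are the reverse complement of the reverse primer's last k bases, so a perfect k-base overlap needs the forward primer's last k bases to equal them.
Comparing (forward last k vs required): k=1: T vs C ✗; k=2: GT vs CG ✗; k=3: CGT vs CGT ✓; k=4: GCGT vs CGTT ✗; k=5: TGCGT vs CGTTT ✗; k=6: GTGCGT vs CGTTTT ✗.
Only k = 3 is perfect, so the longest perfect 3' overlap is 3.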